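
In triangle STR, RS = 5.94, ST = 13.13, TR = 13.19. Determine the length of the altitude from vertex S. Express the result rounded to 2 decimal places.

Semiperimeter s = (13.19 + 5.94 + 13.13)/2 = 16.13.
Heron's formula: area = √(16.13·2.94·10.19·3) ≈ 38.075.
The altitude from S has length 2·area/TR ≈ 5.7733.

h_S ≈ 5.77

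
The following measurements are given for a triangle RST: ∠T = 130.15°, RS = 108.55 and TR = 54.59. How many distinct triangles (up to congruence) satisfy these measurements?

TR·sin T = 54.59·sin(130.15°) ≈ 41.73.
Since ∠T is not acute, a triangle exists only if RS > TR; here RS > TR, so there is exactly one triangle.

1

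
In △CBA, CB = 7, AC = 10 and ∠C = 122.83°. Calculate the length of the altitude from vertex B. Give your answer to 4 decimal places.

5.8820

By the law of cosines, BA² = AC² + CB² − 2·AC·CB·cos C = 224.9, so BA ≈ 14.997.
Area = ½·AC·CB·sin C ≈ 29.41.
The altitude from B has length 2·area/AC ≈ 5.882.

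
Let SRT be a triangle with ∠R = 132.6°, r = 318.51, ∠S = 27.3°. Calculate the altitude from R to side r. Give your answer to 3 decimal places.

The third angle is ∠T = 180° − ∠S − ∠R = 20.10°.
Law of sines: s = r·sin S/sin R ≈ 198.46.
Law of sines: t = r·sin T/sin R ≈ 148.7.
Area = ½·r·s·sin T ≈ 10862.
The altitude from R has length 2·area/r ≈ 68.202.

h_R ≈ 68.202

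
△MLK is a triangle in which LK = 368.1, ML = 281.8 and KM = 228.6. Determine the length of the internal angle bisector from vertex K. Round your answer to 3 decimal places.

t_K ≈ 255.695

By the law of cosines, cos K = (LK² + KM² − ML²) / (2·LK·KM) ≈ 0.64378, so ∠K ≈ 49.93°.
The bisector from K has length 2·LK·KM·cos(∠K/2)/(LK+KM) ≈ 255.69.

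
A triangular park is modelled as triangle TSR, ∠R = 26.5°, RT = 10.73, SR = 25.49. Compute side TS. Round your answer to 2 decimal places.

16.59

By the law of cosines, TS² = SR² + RT² − 2·SR·RT·cos R = 275.33, so TS ≈ 16.593.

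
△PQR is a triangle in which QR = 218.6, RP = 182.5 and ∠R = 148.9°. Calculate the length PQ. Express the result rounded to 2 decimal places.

By the law of cosines, PQ² = QR² + RP² − 2·QR·RP·cos R = 1.4941e+05, so PQ ≈ 386.54.

386.54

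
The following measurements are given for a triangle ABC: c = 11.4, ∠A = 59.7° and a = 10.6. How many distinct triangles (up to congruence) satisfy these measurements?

c·sin A = 11.4·sin(59.7°) ≈ 9.843.
Since c sin A < a < c (9.843 < 10.6 < 11.4), two triangles exist.

2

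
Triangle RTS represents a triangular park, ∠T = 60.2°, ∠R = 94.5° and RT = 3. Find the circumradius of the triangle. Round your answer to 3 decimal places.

3.510

The third angle is ∠S = 180° − ∠R − ∠T = 25.30°.
Law of sines: TS = RT·sin R/sin S ≈ 6.9982.
Law of sines: SR = RT·sin T/sin S ≈ 6.0916.
Circumradius = RT/(2 sin S) ≈ 3.5099.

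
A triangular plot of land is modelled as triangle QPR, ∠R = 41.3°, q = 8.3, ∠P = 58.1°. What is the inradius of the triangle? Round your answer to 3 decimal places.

1.864

The third angle is ∠Q = 180° − ∠P − ∠R = 80.60°.
Law of sines: p = q·sin P/sin Q ≈ 7.1424.
Law of sines: r = q·sin R/sin Q ≈ 5.5526.
Area = ½·q·p·sin R ≈ 19.563.
Semiperimeter s = (8.3+7.1424+5.5526)/2 = 10.497.
Inradius = area/s = 19.563/10.497 ≈ 1.8636.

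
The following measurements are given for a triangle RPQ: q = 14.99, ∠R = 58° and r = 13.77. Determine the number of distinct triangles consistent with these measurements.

2

q·sin R = 14.99·sin(58°) ≈ 12.71.
Since q sin R < r < q (12.71 < 13.77 < 14.99), two triangles exist.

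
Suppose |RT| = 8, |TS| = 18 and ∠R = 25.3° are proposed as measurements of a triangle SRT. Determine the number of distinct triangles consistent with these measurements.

|RT|·sin R = 8·sin(25.3°) ≈ 3.419.
Since |TS| ≥ |RT|, exactly one triangle exists.

1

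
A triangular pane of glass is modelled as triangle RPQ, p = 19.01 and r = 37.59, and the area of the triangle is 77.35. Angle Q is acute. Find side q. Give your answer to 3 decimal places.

From area = ½·r·p·sin Q, we get sin Q = 2·area/(r·p) ≈ 0.21649.
Taking the acute solution, ∠Q ≈ 0.2182 rad.
Law of cosines then gives q ≈ 19.471.

19.471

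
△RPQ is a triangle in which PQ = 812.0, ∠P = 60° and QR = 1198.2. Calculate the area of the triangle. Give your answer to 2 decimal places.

Law of sines: sin R = PQ·sin P/QR ≈ 0.58689.
Since QR ≥ PQ, only the acute value applies: ∠R ≈ 35.94°.
Then ∠Q = 180° − ∠P − ∠R ≈ 84.06°.
Law of sines gives RP = QR·sin Q/sin P ≈ 1376.1.
Area = ½·QR·PQ·sin Q ≈ 4.8386e+05.

area ≈ 483860.17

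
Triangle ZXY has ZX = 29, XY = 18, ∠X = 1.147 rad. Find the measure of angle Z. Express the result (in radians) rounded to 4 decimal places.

0.6497

By the law of cosines, YZ² = ZX² + XY² − 2·ZX·XY·cos X = 735.68, so YZ ≈ 27.123.
Law of cosines again: cos Z = (YZ² + ZX² − XY²)/(2·YZ·ZX) ≈ 0.79628, so ∠Z ≈ 0.650 rad.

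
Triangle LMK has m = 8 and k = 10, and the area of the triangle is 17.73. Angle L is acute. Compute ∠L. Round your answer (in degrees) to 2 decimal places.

From area = ½·m·k·sin L, we get sin L = 2·area/(m·k) ≈ 0.44325.
Taking the acute solution, ∠L ≈ 26.31°.

26.31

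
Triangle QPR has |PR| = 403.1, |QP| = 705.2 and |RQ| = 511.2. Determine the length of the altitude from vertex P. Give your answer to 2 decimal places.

Semiperimeter s = (403.1 + 511.2 + 705.2)/2 = 809.75.
Heron's formula: area = √(809.75·406.65·298.55·104.55) ≈ 1.0138e+05.
The altitude from P has length 2·area/|RQ| ≈ 396.64.

396.64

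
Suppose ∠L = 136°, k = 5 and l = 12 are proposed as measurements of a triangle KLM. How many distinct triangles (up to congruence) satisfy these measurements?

k·sin L = 5·sin(136°) ≈ 3.473.
Since ∠L is not acute, a triangle exists only if l > k; here l > k, so there is exactly one triangle.

1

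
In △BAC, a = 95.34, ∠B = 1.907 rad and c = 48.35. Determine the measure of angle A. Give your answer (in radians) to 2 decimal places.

By the law of cosines, b² = a² + c² − 2·a·c·cos B = 14469, so b ≈ 120.29.
Law of cosines again: cos A = (c² + b² − a²)/(2·c·b) ≈ 0.66344, so ∠A ≈ 0.845 rad.

∠A ≈ 0.85 rad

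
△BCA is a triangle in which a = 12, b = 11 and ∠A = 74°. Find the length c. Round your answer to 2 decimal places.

Law of sines: sin B = b·sin A/a ≈ 0.88116.
Since a ≥ b, only the acute value applies: ∠B ≈ 61.78°.
Then ∠C = 180° − ∠A − ∠B ≈ 44.22°.
Law of sines gives c = a·sin C/sin A ≈ 8.7059.

8.71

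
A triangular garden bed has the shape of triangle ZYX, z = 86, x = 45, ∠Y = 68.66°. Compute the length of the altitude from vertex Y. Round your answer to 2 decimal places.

44.36

By the law of cosines, y² = x² + z² − 2·x·z·cos Y = 6604.4, so y ≈ 81.267.
Area = ½·x·z·sin Y ≈ 1802.3.
The altitude from Y has length 2·area/y ≈ 44.356.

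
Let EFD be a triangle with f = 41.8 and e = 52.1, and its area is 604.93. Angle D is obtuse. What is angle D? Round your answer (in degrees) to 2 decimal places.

∠D ≈ 146.25°

From area = ½·e·f·sin D, we get sin D = 2·area/(e·f) ≈ 0.55555.
Taking the obtuse solution, ∠D ≈ 146.25°.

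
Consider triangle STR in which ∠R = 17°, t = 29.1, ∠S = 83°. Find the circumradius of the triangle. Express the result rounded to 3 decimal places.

The third angle is ∠T = 180° − ∠R − ∠S = 80.00°.
Law of sines: s = t·sin S/sin T ≈ 29.329.
Law of sines: r = t·sin R/sin T ≈ 8.6393.
Circumradius = t/(2 sin T) ≈ 14.774.

14.774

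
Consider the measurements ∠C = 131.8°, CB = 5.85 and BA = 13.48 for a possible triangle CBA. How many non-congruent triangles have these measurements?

1

CB·sin C = 5.85·sin(131.8°) ≈ 4.361.
Since ∠C is not acute, a triangle exists only if BA > CB; here BA > CB, so there is exactly one triangle.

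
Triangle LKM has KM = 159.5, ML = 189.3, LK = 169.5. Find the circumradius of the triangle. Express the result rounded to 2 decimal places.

R ≈ 100.61

By the law of cosines, cos L = (ML² + LK² − KM²) / (2·ML·LK) ≈ 0.60967, so ∠L ≈ 52.43°.
Circumradius = KM/(2 sin L) ≈ 100.61.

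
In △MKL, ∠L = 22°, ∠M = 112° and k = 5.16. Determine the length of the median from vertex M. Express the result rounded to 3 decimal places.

m_M ≈ 2.422

The third angle is ∠K = 180° − ∠L − ∠M = 46.00°.
Law of sines: m = k·sin M/sin K ≈ 6.6509.
Law of sines: l = k·sin L/sin K ≈ 2.6871.
Median from M: ½√(2·k² + 2·l² − m²) ≈ 2.4217.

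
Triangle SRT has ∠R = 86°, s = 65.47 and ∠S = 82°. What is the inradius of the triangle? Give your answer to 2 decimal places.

The third angle is ∠T = 180° − ∠S − ∠R = 12.00°.
Law of sines: r = s·sin R/sin S ≈ 65.952.
Law of sines: t = s·sin T/sin S ≈ 13.746.
Area = ½·s·r·sin T ≈ 448.87.
Semiperimeter p = (65.47+65.952+13.746)/2 = 72.584.
Inradius = area/p = 448.87/72.584 ≈ 6.1842.

6.18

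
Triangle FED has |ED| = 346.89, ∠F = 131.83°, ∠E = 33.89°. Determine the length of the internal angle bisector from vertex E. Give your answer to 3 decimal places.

The third angle is ∠D = 180° − ∠F − ∠E = 14.28°.
Law of sines: |DF| = |ED|·sin E/sin F ≈ 259.59.
Law of sines: |FE| = |ED|·sin D/sin F ≈ 114.83.
The bisector from E has length 2·|FE|·|ED|·cos(∠E/2)/(|FE|+|ED|) ≈ 165.05.

t_E ≈ 165.054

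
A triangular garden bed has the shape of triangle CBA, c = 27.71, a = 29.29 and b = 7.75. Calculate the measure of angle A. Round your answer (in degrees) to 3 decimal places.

∠A ≈ 94.005°

By the law of cosines, cos A = (c² + b² − a²) / (2·c·b) ≈ -0.06984, so ∠A ≈ 94.00°.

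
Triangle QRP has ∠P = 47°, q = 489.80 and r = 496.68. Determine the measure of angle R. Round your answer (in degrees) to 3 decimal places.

By the law of cosines, p² = q² + r² − 2·q·r·cos P = 1.5477e+05, so p ≈ 393.41.
Law of cosines again: cos R = (p² + q² − r²)/(2·p·q) ≈ 0.38399, so ∠R ≈ 67.42°.

67.419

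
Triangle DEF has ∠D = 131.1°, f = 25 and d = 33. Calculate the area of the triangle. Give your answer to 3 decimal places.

Law of sines: sin F = f·sin D/d ≈ 0.57088.
Since d ≥ f, only the acute value applies: ∠F ≈ 34.81°.
Then ∠E = 180° − ∠D − ∠F ≈ 14.09°.
Law of sines gives e = d·sin E/sin D ≈ 10.66.
Area = ½·d·f·sin E ≈ 100.41.

area ≈ 100.409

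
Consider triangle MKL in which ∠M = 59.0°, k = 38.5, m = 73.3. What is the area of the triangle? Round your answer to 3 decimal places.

area ≈ 1407.159

Law of sines: sin K = k·sin M/m ≈ 0.45022.
Since m ≥ k, only the acute value applies: ∠K ≈ 26.76°.
Then ∠L = 180° − ∠M − ∠K ≈ 94.24°.
Law of sines gives l = m·sin L/sin M ≈ 85.28.
Area = ½·m·k·sin L ≈ 1407.2.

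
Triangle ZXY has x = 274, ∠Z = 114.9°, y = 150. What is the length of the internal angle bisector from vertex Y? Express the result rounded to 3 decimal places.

By the law of cosines, z² = x² + y² − 2·x·y·cos Z = 1.3219e+05, so z ≈ 363.57.
Law of cosines again: cos Y = (z² + x² − y²)/(2·z·x) ≈ 0.92734, so ∠Y ≈ 21.98°.
The bisector from Y has length 2·z·x·cos(∠Y/2)/(z+x) ≈ 306.77.

306.765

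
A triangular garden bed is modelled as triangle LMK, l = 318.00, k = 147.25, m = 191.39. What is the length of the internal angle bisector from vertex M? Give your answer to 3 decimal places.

By the law of cosines, cos M = (k² + l² − m²) / (2·k·l) ≈ 0.92019, so ∠M ≈ 23.05°.
The bisector from M has length 2·k·l·cos(∠M/2)/(k+l) ≈ 197.23.

197.234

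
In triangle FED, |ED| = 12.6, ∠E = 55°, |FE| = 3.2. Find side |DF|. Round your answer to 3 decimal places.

By the law of cosines, |DF|² = |FE|² + |ED|² − 2·|FE|·|ED|·cos E = 122.75, so |DF| ≈ 11.079.

11.079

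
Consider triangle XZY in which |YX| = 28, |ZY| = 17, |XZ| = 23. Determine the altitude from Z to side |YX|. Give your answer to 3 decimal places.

13.951

Semiperimeter s = (17 + 28 + 23)/2 = 34.
Heron's formula: area = √(34·17·6·11) ≈ 195.32.
The altitude from Z has length 2·area/|YX| ≈ 13.951.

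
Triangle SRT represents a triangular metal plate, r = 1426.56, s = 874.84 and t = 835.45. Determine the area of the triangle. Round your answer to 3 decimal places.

336328.706

Semiperimeter p = (874.84 + 1426.6 + 835.45)/2 = 1568.4.
Heron's formula: area = √(1568.4·693.59·141.87·732.98) ≈ 3.3633e+05.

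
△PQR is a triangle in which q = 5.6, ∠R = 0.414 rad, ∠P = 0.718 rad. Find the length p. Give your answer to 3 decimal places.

The third angle is ∠Q = π − ∠R − ∠P = 2.010 rad.
Law of sines: p = q·sin P/sin Q ≈ 4.0697.

4.070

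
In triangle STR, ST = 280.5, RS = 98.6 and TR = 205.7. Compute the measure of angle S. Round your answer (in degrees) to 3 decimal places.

∠S ≈ 33.568°

By the law of cosines, cos S = (RS² + ST² − TR²) / (2·RS·ST) ≈ 0.83323, so ∠S ≈ 33.57°.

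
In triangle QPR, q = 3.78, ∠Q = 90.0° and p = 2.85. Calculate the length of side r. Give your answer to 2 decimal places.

Law of sines: sin P = p·sin Q/q ≈ 0.75397.
Since q ≥ p, only the acute value applies: ∠P ≈ 48.94°.
Then ∠R = 180° − ∠Q − ∠P ≈ 41.06°.
Law of sines gives r = q·sin R/sin Q ≈ 2.4831.

2.48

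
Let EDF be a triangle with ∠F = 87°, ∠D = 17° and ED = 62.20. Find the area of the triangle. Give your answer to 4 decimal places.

The third angle is ∠E = 180° − ∠D − ∠F = 76.00°.
Law of sines: DF = ED·sin E/sin F ≈ 60.435.
Law of sines: FE = ED·sin D/sin F ≈ 18.21.
Area = ½·ED·DF·sin D ≈ 549.52.

area ≈ 549.5229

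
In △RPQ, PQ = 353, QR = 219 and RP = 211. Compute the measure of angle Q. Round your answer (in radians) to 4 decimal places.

By the law of cosines, cos Q = (PQ² + QR² − RP²) / (2·PQ·QR) ≈ 0.82819, so ∠Q ≈ 0.5949 rad.

0.5949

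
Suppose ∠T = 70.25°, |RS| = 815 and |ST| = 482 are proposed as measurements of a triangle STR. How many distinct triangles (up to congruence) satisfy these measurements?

1

|ST|·sin T = 482·sin(70.25°) ≈ 453.6.
Since |RS| ≥ |ST|, exactly one triangle exists.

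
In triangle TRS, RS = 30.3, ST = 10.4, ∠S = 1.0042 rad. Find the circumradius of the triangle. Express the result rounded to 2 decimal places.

By the law of cosines, TR² = RS² + ST² − 2·RS·ST·cos S = 687.96, so TR ≈ 26.229.
Area = ½·RS·ST·sin S ≈ 132.94.
Circumradius = TR/(2 sin S) ≈ 15.543.

15.54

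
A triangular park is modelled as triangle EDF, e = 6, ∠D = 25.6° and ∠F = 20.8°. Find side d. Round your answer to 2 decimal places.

3.58

The third angle is ∠E = 180° − ∠D − ∠F = 133.60°.
Law of sines: d = e·sin D/sin E ≈ 3.58.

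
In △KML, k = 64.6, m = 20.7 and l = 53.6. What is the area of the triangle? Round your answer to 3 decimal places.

510.163

Semiperimeter s = (64.6 + 20.7 + 53.6)/2 = 69.45.
Heron's formula: area = √(69.45·4.85·48.75·15.85) ≈ 510.16.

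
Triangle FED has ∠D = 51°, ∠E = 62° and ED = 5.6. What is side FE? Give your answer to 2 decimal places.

The third angle is ∠F = 180° − ∠E − ∠D = 67.00°.
Law of sines: FE = ED·sin D/sin F ≈ 4.7279.

4.73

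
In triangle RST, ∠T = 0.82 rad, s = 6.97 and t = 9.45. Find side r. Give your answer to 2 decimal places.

Law of sines: sin S = s·sin T/t ≈ 0.53927.
Since t ≥ s, only the acute value applies: ∠S ≈ 0.570 rad.
Then ∠R = π − ∠T − ∠S ≈ 1.752 rad.
Law of sines gives r = t·sin R/sin T ≈ 12.713.

12.71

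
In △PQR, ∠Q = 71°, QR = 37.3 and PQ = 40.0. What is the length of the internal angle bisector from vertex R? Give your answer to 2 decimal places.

By the law of cosines, RP² = PQ² + QR² − 2·PQ·QR·cos Q = 2019.8, so RP ≈ 44.942.
Law of cosines again: cos R = (QR² + RP² − PQ²)/(2·QR·RP) ≈ 0.54019, so ∠R ≈ 57.30°.
The bisector from R has length 2·QR·RP·cos(∠R/2)/(QR+RP) ≈ 35.774.

35.77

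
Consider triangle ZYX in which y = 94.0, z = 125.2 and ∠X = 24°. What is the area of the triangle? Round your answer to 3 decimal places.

area ≈ 2393.401

Area = ½·z·y·sin X ≈ 2393.4.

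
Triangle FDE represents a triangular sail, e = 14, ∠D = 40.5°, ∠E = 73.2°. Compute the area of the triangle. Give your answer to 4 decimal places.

area ≈ 60.8764

The third angle is ∠F = 180° − ∠D − ∠E = 66.30°.
Law of sines: f = e·sin F/sin E ≈ 13.391.
Law of sines: d = e·sin D/sin E ≈ 9.4976.
Area = ½·e·f·sin D ≈ 60.876.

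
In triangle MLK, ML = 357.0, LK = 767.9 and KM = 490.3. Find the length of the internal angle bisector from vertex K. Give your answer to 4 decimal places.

t_K ≈ 588.3792

By the law of cosines, cos K = (LK² + KM² − ML²) / (2·LK·KM) ≈ 0.93308, so ∠K ≈ 21.08°.
The bisector from K has length 2·LK·KM·cos(∠K/2)/(LK+KM) ≈ 588.38.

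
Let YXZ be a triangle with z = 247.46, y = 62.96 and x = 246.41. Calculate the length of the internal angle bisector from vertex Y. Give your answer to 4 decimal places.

By the law of cosines, cos Y = (x² + z² − y²) / (2·x·z) ≈ 0.96751, so ∠Y ≈ 14.65°.
The bisector from Y has length 2·x·z·cos(∠Y/2)/(x+z) ≈ 244.92.

244.9196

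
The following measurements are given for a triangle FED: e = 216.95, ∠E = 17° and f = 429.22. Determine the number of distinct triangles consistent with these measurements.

2

f·sin E = 429.22·sin(17°) ≈ 125.5.
Since f sin E < e < f (125.5 < 216.95 < 429.22), two triangles exist.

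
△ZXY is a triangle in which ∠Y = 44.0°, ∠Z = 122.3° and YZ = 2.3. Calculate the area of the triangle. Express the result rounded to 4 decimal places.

area ≈ 6.5575

The third angle is ∠X = 180° − ∠Y − ∠Z = 13.70°.
Law of sines: XY = YZ·sin Z/sin X ≈ 8.2086.
Law of sines: ZX = YZ·sin Y/sin X ≈ 6.746.
Area = ½·YZ·XY·sin Y ≈ 6.5575.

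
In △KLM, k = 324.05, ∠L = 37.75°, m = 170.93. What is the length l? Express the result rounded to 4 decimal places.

215.9470

By the law of cosines, l² = m² + k² − 2·m·k·cos L = 46633, so l ≈ 215.95.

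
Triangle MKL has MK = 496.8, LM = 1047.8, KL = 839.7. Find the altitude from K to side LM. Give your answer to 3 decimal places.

Semiperimeter s = (839.7 + 1047.8 + 496.8)/2 = 1192.2.
Heron's formula: area = √(1192.2·352.45·144.35·695.35) ≈ 2.0536e+05.
The altitude from K has length 2·area/LM ≈ 391.99.

h_K ≈ 391.991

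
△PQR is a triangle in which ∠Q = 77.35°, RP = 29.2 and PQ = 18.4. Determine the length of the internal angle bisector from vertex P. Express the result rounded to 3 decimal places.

Law of sines: sin R = PQ·sin Q/RP ≈ 0.61484.
Since RP ≥ PQ, only the acute value applies: ∠R ≈ 37.94°.
Then ∠P = 180° − ∠Q − ∠R ≈ 64.71°.
Law of sines gives QR = RP·sin P/sin Q ≈ 27.058.
The bisector from P has length 2·RP·PQ·cos(∠P/2)/(RP+PQ) ≈ 19.07.

t_P ≈ 19.070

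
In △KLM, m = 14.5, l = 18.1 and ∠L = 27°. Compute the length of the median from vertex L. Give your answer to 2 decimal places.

Law of sines: sin M = m·sin L/l ≈ 0.36369.
Since l ≥ m, only the acute value applies: ∠M ≈ 21.33°.
Then ∠K = 180° − ∠L − ∠M ≈ 131.67°.
Law of sines gives k = l·sin K/sin L ≈ 29.78.
Median from L: ½√(2·m² + 2·k² − l²) ≈ 21.602.

21.60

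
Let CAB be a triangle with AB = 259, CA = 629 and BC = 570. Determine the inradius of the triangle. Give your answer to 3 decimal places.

101.247

Semiperimeter s = (259 + 570 + 629)/2 = 729.
Heron's formula: area = √(729·470·159·100) ≈ 73809.
Inradius = area/s = 73809/729 ≈ 101.25.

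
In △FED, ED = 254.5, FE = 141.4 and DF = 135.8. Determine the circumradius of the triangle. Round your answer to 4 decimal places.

R ≈ 174.8268

By the law of cosines, cos F = (DF² + FE² − ED²) / (2·DF·FE) ≈ -0.68572, so ∠F ≈ 133.29°.
Circumradius = ED/(2 sin F) ≈ 174.83.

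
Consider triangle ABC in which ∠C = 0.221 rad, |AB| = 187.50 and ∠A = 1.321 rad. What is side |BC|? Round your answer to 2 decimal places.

The third angle is ∠B = π − ∠C − ∠A = 1.600 rad.
Law of sines: |BC| = |AB|·sin A/sin C ≈ 828.81.

828.81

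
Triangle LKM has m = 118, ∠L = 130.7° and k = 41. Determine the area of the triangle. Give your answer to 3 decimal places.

1833.927

Area = ½·k·m·sin L ≈ 1833.9.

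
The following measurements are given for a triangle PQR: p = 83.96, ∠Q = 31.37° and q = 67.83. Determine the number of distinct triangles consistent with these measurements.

2

p·sin Q = 83.96·sin(31.37°) ≈ 43.71.
Since p sin Q < q < p (43.71 < 67.83 < 83.96), two triangles exist.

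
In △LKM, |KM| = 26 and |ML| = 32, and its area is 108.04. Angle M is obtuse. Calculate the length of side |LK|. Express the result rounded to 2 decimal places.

57.51

From area = ½·|KM|·|ML|·sin M, we get sin M = 2·area/(|KM|·|ML|) ≈ 0.25971.
Taking the obtuse solution, ∠M ≈ 164.95°.
Law of cosines then gives |LK| ≈ 57.506.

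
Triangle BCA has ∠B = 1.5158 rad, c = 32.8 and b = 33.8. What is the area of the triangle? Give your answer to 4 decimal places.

Law of sines: sin C = c·sin B/b ≈ 0.96895.
Since b ≥ c, only the acute value applies: ∠C ≈ 1.3209 rad.
Then ∠A = π − ∠B − ∠C ≈ 0.3049 rad.
Law of sines gives a = b·sin A/sin B ≈ 10.161.
Area = ½·b·c·sin A ≈ 166.38.

166.3826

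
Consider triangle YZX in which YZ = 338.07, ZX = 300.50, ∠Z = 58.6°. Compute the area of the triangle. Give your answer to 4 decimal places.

Area = ½·YZ·ZX·sin Z ≈ 43356.

area ≈ 43356.1277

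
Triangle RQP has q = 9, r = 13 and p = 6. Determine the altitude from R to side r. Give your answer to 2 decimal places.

h_R ≈ 3.64

Semiperimeter s = (13 + 9 + 6)/2 = 14.
Heron's formula: area = √(14·1·5·8) ≈ 23.664.
The altitude from R has length 2·area/r ≈ 3.6407.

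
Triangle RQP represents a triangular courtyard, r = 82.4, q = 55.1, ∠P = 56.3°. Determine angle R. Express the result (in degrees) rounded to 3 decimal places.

∠R ≈ 82.208°

By the law of cosines, p² = r² + q² − 2·r·q·cos P = 4787.5, so p ≈ 69.192.
Law of cosines again: cos R = (q² + p² − r²)/(2·q·p) ≈ 0.13558, so ∠R ≈ 82.21°.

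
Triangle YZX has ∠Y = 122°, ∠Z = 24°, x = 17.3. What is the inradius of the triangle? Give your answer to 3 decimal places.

r ≈ 3.290

The third angle is ∠X = 180° − ∠Y − ∠Z = 34.00°.
Law of sines: y = x·sin Y/sin X ≈ 26.236.
Law of sines: z = x·sin Z/sin X ≈ 12.583.
Area = ½·x·y·sin Z ≈ 92.307.
Semiperimeter s = (26.236+12.583+17.3)/2 = 28.06.
Inradius = area/s = 92.307/28.06 ≈ 3.2896.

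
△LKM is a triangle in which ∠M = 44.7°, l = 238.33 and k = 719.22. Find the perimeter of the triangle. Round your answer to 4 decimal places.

By the law of cosines, m² = l² + k² − 2·l·k·cos M = 3.304e+05, so m ≈ 574.8.
Semiperimeter s = (238.33+719.22+574.8)/2 = 766.18.
Perimeter = 238.33 + 719.22 + 574.8 = 1532.4.

perimeter ≈ 1532.3542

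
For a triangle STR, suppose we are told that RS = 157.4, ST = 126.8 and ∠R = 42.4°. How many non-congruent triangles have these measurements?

2

RS·sin R = 157.4·sin(42.4°) ≈ 106.1.
Since RS sin R < ST < RS (106.1 < 126.8 < 157.4), two triangles exist.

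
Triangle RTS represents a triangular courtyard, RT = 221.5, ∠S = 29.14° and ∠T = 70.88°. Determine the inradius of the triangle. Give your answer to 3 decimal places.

The third angle is ∠R = 180° − ∠T − ∠S = 79.98°.
Law of sines: TS = RT·sin R/sin S ≈ 447.94.
Law of sines: SR = RT·sin T/sin S ≈ 429.78.
Area = ½·RT·TS·sin T ≈ 46872.
Semiperimeter s = (447.94+429.78+221.5)/2 = 549.61.
Inradius = area/s = 46872/549.61 ≈ 85.283.

r ≈ 85.283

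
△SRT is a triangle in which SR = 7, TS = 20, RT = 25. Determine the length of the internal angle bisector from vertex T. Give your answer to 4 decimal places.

By the law of cosines, cos T = (RT² + TS² − SR²) / (2·RT·TS) ≈ 0.97600, so ∠T ≈ 12.58°.
The bisector from T has length 2·RT·TS·cos(∠T/2)/(RT+TS) ≈ 22.088.

22.0885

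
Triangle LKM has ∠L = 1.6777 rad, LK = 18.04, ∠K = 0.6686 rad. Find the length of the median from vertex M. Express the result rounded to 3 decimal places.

m_M ≈ 18.888

The third angle is ∠M = π − ∠L − ∠K = 0.7953 rad.
Law of sines: KM = LK·sin L/sin M ≈ 25.119.
Law of sines: ML = LK·sin K/sin M ≈ 15.661.
Median from M: ½√(2·KM² + 2·ML² − LK²) ≈ 18.888.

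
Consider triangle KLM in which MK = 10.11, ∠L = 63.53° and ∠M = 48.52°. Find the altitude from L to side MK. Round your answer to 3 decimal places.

7.842

The third angle is ∠K = 180° − ∠L − ∠M = 67.95°.
Law of sines: LM = MK·sin K/sin L ≈ 10.468.
Law of sines: KL = MK·sin M/sin L ≈ 8.4613.
Area = ½·MK·LM·sin M ≈ 39.643.
The altitude from L has length 2·area/MK ≈ 7.8424.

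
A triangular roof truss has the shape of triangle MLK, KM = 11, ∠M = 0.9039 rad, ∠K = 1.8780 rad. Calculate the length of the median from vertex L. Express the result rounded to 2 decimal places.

m_L ≈ 26.74

The third angle is ∠L = π − ∠K − ∠M = 0.3597 rad.
Law of sines: LK = KM·sin M/sin L ≈ 24.555.
Law of sines: ML = KM·sin K/sin L ≈ 29.788.
Median from L: ½√(2·ML² + 2·LK² − KM²) ≈ 26.738.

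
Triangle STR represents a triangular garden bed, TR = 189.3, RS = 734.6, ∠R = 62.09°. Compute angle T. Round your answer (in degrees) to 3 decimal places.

By the law of cosines, ST² = TR² + RS² − 2·TR·RS·cos R = 4.4529e+05, so ST ≈ 667.3.
Law of cosines again: cos T = (ST² + TR² − RS²)/(2·ST·TR) ≈ -0.23161, so ∠T ≈ 103.39°.

∠T ≈ 103.392°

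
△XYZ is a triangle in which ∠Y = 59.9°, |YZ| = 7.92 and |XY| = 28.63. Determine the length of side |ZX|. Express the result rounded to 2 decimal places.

By the law of cosines, |ZX|² = |XY|² + |YZ|² − 2·|XY|·|YZ|·cos Y = 654.97, so |ZX| ≈ 25.592.

25.59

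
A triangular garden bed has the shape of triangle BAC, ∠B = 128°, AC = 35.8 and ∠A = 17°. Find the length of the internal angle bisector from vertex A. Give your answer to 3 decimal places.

t_A ≈ 29.831

The third angle is ∠C = 180° − ∠B − ∠A = 35.00°.
Law of sines: CB = AC·sin A/sin B ≈ 13.283.
Law of sines: BA = AC·sin C/sin B ≈ 26.058.
The bisector from A has length 2·BA·AC·cos(∠A/2)/(BA+AC) ≈ 29.831.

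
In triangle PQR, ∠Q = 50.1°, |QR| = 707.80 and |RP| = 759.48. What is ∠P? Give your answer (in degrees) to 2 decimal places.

Law of sines: sin P = |QR|·sin Q/|RP| ≈ 0.71496.
Since |RP| ≥ |QR|, only the acute value applies: ∠P ≈ 45.64°.
Then ∠R = 180° − ∠Q − ∠P ≈ 84.26°.

∠P ≈ 45.64°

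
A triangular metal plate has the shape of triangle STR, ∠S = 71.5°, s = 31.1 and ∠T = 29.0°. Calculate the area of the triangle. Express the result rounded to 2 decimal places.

The third angle is ∠R = 180° − ∠S − ∠T = 79.50°.
Law of sines: t = s·sin T/sin S ≈ 15.899.
Law of sines: r = s·sin R/sin S ≈ 32.246.
Area = ½·s·t·sin R ≈ 243.09.

area ≈ 243.09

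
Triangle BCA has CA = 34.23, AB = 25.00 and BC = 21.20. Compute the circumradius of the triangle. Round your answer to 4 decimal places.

By the law of cosines, cos B = (AB² + BC² − CA²) / (2·AB·BC) ≈ -0.09175, so ∠B ≈ 95.26°.
Circumradius = CA/(2 sin B) ≈ 17.187.

R ≈ 17.1875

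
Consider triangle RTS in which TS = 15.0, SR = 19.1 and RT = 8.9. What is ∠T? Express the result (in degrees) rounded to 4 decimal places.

By the law of cosines, cos T = (RT² + TS² − SR²) / (2·RT·TS) ≈ -0.22697, so ∠T ≈ 103.12°.

∠T ≈ 103.1185°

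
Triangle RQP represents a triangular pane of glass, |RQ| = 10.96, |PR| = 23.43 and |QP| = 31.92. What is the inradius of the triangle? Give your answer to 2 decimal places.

Semiperimeter s = (31.92 + 23.43 + 10.96)/2 = 33.155.
Heron's formula: area = √(33.155·1.235·9.725·22.195) ≈ 94.011.
Inradius = area/s = 94.011/33.155 ≈ 2.8355.

r ≈ 2.84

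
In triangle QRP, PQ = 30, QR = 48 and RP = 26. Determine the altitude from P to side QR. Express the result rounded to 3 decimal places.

Semiperimeter s = (26 + 30 + 48)/2 = 52.
Heron's formula: area = √(52·26·22·4) ≈ 344.93.
The altitude from P has length 2·area/QR ≈ 14.372.

14.372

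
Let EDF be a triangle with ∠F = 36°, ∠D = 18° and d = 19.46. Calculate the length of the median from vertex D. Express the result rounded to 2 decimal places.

The third angle is ∠E = 180° − ∠D − ∠F = 126.00°.
Law of sines: e = d·sin E/sin D ≈ 50.947.
Law of sines: f = d·sin F/sin D ≈ 37.015.
Median from D: ½√(2·f² + 2·e² − d²) ≈ 43.453.

m_D ≈ 43.45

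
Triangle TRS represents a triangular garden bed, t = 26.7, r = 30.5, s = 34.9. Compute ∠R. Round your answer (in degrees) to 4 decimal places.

By the law of cosines, cos R = (s² + t² − r²) / (2·s·t) ≈ 0.53693, so ∠R ≈ 57.53°.

57.5253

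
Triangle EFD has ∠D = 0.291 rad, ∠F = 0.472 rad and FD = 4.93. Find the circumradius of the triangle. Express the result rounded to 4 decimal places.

The third angle is ∠E = π − ∠F − ∠D = 2.379 rad.
Law of sines: DE = FD·sin F/sin E ≈ 3.2434.
Law of sines: EF = FD·sin D/sin E ≈ 2.0467.
Circumradius = FD/(2 sin E) ≈ 3.5668.

R ≈ 3.5668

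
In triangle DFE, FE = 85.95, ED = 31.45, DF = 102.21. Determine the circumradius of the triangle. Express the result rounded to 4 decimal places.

R ≈ 55.3225

By the law of cosines, cos D = (ED² + DF² − FE²) / (2·ED·DF) ≈ 0.62974, so ∠D ≈ 50.97°.
Circumradius = FE/(2 sin D) ≈ 55.323.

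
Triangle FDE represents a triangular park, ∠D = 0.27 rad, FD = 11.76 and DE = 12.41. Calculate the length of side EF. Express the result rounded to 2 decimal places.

By the law of cosines, EF² = FD² + DE² − 2·FD·DE·cos D = 10.997, so EF ≈ 3.3162.

3.32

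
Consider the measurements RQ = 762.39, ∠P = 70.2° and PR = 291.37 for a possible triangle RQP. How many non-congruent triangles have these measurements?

1

PR·sin P = 291.37·sin(70.2°) ≈ 274.1.
Since RQ ≥ PR, exactly one triangle exists.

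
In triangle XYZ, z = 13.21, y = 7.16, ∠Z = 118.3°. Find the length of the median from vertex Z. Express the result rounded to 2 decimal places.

m_Z ≈ 3.97

Law of sines: sin Y = y·sin Z/z ≈ 0.47723.
Since z ≥ y, only the acute value applies: ∠Y ≈ 28.50°.
Then ∠X = 180° − ∠Z − ∠Y ≈ 33.20°.
Law of sines gives x = z·sin X/sin Z ≈ 8.2142.
Median from Z: ½√(2·x² + 2·y² − z²) ≈ 3.9678.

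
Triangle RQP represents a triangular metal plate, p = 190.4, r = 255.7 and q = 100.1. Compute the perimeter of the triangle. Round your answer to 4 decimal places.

546.2000

Perimeter = 255.7 + 100.1 + 190.4 = 546.2.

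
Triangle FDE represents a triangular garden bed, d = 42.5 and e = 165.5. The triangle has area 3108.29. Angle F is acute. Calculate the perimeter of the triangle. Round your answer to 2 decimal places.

From area = ½·d·e·sin F, we get sin F = 2·area/(d·e) ≈ 0.88382.
Taking the acute solution, ∠F ≈ 62.11°.
Law of cosines then gives f ≈ 150.38.
Perimeter = 150.38 + 42.5 + 165.5 = 358.38.

perimeter ≈ 358.38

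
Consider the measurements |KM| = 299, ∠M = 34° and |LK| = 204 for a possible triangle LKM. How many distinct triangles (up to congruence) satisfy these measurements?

|KM|·sin M = 299·sin(34°) ≈ 167.2.
Since |KM| sin M < |LK| < |KM| (167.2 < 204 < 299), two triangles exist.

2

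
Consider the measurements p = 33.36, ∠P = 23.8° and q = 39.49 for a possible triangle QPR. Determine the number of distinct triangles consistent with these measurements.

q·sin P = 39.49·sin(23.8°) ≈ 15.94.
Since q sin P < p < q (15.94 < 33.36 < 39.49), two triangles exist.

2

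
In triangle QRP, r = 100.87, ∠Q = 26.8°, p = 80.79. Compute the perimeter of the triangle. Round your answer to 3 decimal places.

perimeter ≈ 228.070

By the law of cosines, q² = r² + p² − 2·r·p·cos Q = 2153.9, so q ≈ 46.41.
Semiperimeter s = (46.41+100.87+80.79)/2 = 114.04.
Perimeter = 46.41 + 100.87 + 80.79 = 228.07.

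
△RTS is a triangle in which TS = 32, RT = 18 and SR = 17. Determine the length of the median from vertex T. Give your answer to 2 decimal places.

m_T ≈ 24.53

Median from T: ½√(2·RT² + 2·TS² − SR²) ≈ 24.531.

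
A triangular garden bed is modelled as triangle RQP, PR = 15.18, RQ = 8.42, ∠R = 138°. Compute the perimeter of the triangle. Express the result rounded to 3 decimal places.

By the law of cosines, QP² = PR² + RQ² − 2·PR·RQ·cos R = 491.3, so QP ≈ 22.165.
Semiperimeter s = (22.165+15.18+8.42)/2 = 22.883.
Perimeter = 22.165 + 15.18 + 8.42 = 45.765.

45.765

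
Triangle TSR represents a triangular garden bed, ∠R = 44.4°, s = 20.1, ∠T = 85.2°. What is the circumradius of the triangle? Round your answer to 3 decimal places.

The third angle is ∠S = 180° − ∠R − ∠T = 50.40°.
Law of sines: t = s·sin T/sin S ≈ 25.995.
Law of sines: r = s·sin R/sin S ≈ 18.252.
Circumradius = s/(2 sin S) ≈ 13.043.

13.043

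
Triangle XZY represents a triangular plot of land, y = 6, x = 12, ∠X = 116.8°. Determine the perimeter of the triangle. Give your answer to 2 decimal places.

perimeter ≈ 26.03

Law of sines: sin Y = y·sin X/x ≈ 0.44629.
Since x ≥ y, only the acute value applies: ∠Y ≈ 26.51°.
Then ∠Z = 180° − ∠X − ∠Y ≈ 36.69°.
Law of sines gives z = x·sin Z/sin X ≈ 8.0334.
Semiperimeter s = (12+8.0334+6)/2 = 13.017.
Perimeter = 12 + 8.0334 + 6 = 26.033.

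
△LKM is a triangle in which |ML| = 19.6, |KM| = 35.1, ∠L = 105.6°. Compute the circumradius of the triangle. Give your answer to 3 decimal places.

Law of sines: sin K = |ML|·sin L/|KM| ≈ 0.53783.
Since |KM| ≥ |ML|, only the acute value applies: ∠K ≈ 32.54°.
Then ∠M = 180° − ∠L − ∠K ≈ 41.86°.
Law of sines gives |LK| = |KM|·sin M/sin L ≈ 24.32.
Circumradius = |KM|/(2 sin L) ≈ 18.221.

18.221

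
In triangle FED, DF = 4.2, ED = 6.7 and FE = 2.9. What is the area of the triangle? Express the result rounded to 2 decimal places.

Semiperimeter s = (6.7 + 4.2 + 2.9)/2 = 6.9.
Heron's formula: area = √(6.9·0.2·2.7·4) ≈ 3.8606.

area ≈ 3.86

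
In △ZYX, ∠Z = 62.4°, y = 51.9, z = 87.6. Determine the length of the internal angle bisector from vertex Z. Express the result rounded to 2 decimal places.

t_Z ≈ 58.17

Law of sines: sin Y = y·sin Z/z ≈ 0.52505.
Since z ≥ y, only the acute value applies: ∠Y ≈ 31.67°.
Then ∠X = 180° − ∠Z − ∠Y ≈ 85.93°.
Law of sines gives x = z·sin X/sin Z ≈ 98.599.
The bisector from Z has length 2·y·x·cos(∠Z/2)/(y+x) ≈ 58.168.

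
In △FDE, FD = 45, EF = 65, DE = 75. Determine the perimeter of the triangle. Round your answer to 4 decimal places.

185.0000

Perimeter = 75 + 65 + 45 = 185.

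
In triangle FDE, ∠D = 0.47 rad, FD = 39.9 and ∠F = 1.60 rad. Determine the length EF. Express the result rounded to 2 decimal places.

The third angle is ∠E = π − ∠F − ∠D = 1.072 rad.
Law of sines: EF = FD·sin D/sin E ≈ 20.582.

20.58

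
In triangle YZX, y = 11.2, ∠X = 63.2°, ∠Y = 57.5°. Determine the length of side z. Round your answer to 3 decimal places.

The third angle is ∠Z = 180° − ∠X − ∠Y = 59.30°.
Law of sines: z = y·sin Z/sin Y ≈ 11.419.

11.419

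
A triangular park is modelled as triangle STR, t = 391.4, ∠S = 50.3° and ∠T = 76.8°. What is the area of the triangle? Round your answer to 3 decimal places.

48280.173

The third angle is ∠R = 180° − ∠S − ∠T = 52.90°.
Law of sines: s = t·sin S/sin T ≈ 309.32.
Law of sines: r = t·sin R/sin T ≈ 320.65.
Area = ½·t·s·sin R ≈ 48280.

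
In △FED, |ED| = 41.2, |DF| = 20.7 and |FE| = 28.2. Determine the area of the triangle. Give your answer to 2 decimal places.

area ≈ 266.76

Semiperimeter s = (41.2 + 20.7 + 28.2)/2 = 45.05.
Heron's formula: area = √(45.05·3.85·24.35·16.85) ≈ 266.76.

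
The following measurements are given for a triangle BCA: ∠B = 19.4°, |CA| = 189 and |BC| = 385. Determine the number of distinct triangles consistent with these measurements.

2

|BC|·sin B = 385·sin(19.4°) ≈ 127.9.
Since |BC| sin B < |CA| < |BC| (127.9 < 189 < 385), two triangles exist.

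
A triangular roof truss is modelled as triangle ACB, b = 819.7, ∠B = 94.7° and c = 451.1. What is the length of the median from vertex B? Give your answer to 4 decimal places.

Law of sines: sin C = c·sin B/b ≈ 0.54847.
Since b ≥ c, only the acute value applies: ∠C ≈ 33.26°.
Then ∠A = 180° − ∠B − ∠C ≈ 52.04°.
Law of sines gives a = b·sin A/sin B ≈ 648.44.
Median from B: ½√(2·a² + 2·c² − b²) ≈ 379.49.

379.4851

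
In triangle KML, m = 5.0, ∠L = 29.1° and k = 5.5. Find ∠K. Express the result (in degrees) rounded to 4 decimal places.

85.8464

By the law of cosines, l² = k² + m² − 2·k·m·cos L = 7.1925, so l ≈ 2.6819.
Law of cosines again: cos K = (m² + l² − k²)/(2·m·l) ≈ 0.07243, so ∠K ≈ 85.85°.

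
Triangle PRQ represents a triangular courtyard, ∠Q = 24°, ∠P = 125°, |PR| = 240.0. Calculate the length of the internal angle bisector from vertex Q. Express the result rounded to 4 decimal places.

t_Q ≈ 365.0215

The third angle is ∠R = 180° − ∠Q − ∠P = 31.00°.
Law of sines: |RQ| = |PR|·sin P/sin Q ≈ 483.35.
Law of sines: |QP| = |PR|·sin R/sin Q ≈ 303.9.
The bisector from Q has length 2·|RQ|·|QP|·cos(∠Q/2)/(|RQ|+|QP|) ≈ 365.02.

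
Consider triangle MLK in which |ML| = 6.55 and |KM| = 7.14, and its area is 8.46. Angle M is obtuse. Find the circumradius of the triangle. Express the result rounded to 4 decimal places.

R ≈ 18.5971

From area = ½·|KM|·|ML|·sin M, we get sin M = 2·area/(|KM|·|ML|) ≈ 0.36179.
Taking the obtuse solution, ∠M ≈ 158.79°.
Law of cosines then gives |LK| ≈ 13.457.
Circumradius = |LK|/(2 sin M) ≈ 18.597.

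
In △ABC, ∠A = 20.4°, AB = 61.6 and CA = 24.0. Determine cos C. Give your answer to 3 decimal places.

cos C ≈ -0.844

By the law of cosines, BC² = CA² + AB² − 2·CA·AB·cos A = 1599.2, so BC ≈ 39.99.
Law of cosines again: cos C = (BC² + CA² − AB²)/(2·BC·CA) ≈ -0.84362, so ∠C ≈ 147.52°.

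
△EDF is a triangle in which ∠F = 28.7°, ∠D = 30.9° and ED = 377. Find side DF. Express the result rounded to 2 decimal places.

677.12

The third angle is ∠E = 180° − ∠D − ∠F = 120.40°.
Law of sines: DF = ED·sin E/sin F ≈ 677.12.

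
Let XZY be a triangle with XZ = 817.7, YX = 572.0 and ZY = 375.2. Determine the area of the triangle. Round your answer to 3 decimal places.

area ≈ 94857.527

Semiperimeter s = (375.2 + 572 + 817.7)/2 = 882.45.
Heron's formula: area = √(882.45·507.25·310.45·64.75) ≈ 94858.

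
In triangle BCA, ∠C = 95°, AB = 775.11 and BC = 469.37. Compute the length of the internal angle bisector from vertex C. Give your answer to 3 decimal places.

349.796

Law of sines: sin A = BC·sin C/AB ≈ 0.60325.
Since AB ≥ BC, only the acute value applies: ∠A ≈ 37.10°.
Then ∠B = 180° − ∠C − ∠A ≈ 47.90°.
Law of sines gives CA = AB·sin B/sin C ≈ 577.28.
The bisector from C has length 2·BC·CA·cos(∠C/2)/(BC+CA) ≈ 349.8.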